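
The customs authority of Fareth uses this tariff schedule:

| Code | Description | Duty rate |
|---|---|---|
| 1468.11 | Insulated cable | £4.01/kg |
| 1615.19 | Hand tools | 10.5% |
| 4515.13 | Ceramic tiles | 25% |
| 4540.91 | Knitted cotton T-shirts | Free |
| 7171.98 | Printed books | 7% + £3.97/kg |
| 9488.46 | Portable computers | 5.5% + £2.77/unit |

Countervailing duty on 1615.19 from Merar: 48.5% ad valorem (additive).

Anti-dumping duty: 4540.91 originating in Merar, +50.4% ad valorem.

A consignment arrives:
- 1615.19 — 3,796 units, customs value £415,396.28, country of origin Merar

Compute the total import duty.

Line 1 (1615.19, Merar, 3,796 units, £415,396.28):
Base rate for 1615.19 is 10.5%.
Additional duty on 1615.19 from Merar: +48.5%. Applied ad valorem rate: 10.5% + 48.5% = 59%.
Duty = £415,396.28 × 59% = £245,083.81.

£245,083.81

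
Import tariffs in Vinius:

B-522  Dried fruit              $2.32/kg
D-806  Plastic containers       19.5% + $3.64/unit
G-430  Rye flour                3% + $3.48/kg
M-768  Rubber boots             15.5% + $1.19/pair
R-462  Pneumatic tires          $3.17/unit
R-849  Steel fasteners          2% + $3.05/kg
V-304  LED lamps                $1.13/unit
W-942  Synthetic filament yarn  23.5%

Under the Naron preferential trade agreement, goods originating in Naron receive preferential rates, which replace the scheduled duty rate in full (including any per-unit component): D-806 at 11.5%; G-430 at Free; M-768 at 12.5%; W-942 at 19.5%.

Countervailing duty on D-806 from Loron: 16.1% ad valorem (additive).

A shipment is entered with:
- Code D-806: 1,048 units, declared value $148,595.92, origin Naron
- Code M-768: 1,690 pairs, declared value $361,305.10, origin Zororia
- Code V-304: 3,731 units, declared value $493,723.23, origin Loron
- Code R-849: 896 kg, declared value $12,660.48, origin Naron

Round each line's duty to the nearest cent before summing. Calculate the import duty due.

$82,303.96

Line 1 (D-806, Naron, 1,048 units, $148,595.92):
Base rate for D-806 is 19.5% + $3.64/unit.
Origin Naron qualifies under the Vinius–Naron agreement and D-806 is covered: preferential rate 11.5% applies instead.
The additional-duty order on D-806 targets Loron, not Naron; it does not apply.
Duty = $148,595.92 × 11.5% = $17,088.53.
Line 2 (M-768, Zororia, 1,690 pairs, $361,305.10):
Base rate for M-768 is 15.5% + $1.19/pair.
M-768 has an FTA preferential rate, but origin Zororia is not Naron; base rate stands.
Duty = $361,305.10 × 15.5% + 1,690 × $1.19 = $58,013.39.
Line 3 (V-304, Loron, 3,731 units, $493,723.23):
Base rate for V-304 is $1.13/unit.
Duty = 3,731 × $1.13 = $4,216.03.
Line 4 (R-849, Naron, 896 kg, $12,660.48):
Base rate for R-849 is 2% + $3.05/kg.
Origin Naron is the FTA partner but R-849 is not on the preference list; base rate stands.
Duty = $12,660.48 × 2% + 896 × $3.05 = $2,986.01.
Total = $17,088.53 + $58,013.39 + $4,216.03 + $2,986.01 = $82,303.96.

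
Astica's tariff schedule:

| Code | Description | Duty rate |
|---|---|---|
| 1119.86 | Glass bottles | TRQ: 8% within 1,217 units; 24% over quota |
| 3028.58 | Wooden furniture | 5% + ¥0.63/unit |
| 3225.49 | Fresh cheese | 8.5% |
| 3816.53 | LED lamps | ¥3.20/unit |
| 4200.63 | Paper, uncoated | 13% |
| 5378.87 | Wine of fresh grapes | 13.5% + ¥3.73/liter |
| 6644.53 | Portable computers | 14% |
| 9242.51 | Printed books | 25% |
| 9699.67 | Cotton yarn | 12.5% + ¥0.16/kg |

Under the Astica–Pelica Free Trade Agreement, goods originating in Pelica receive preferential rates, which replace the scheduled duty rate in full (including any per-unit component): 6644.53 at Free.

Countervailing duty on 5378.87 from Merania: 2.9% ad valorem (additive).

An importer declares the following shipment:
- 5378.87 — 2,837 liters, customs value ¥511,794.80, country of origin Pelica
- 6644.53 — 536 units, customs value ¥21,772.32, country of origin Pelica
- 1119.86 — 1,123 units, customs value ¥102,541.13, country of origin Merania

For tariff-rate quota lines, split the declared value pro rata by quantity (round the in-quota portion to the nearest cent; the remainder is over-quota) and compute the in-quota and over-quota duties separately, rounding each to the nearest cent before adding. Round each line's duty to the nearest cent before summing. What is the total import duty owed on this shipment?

¥87,877.60

Line 1 (5378.87, Pelica, 2,837 liters, ¥511,794.80):
Base rate for 5378.87 is 13.5% + ¥3.73/liter.
Origin Pelica is the FTA partner but 5378.87 is not on the preference list; base rate stands.
The additional-duty order on 5378.87 targets Merania, not Pelica; it does not apply.
Duty = ¥511,794.80 × 13.5% + 2,837 × ¥3.73 = ¥79,674.31.
Line 2 (6644.53, Pelica, 536 units, ¥21,772.32):
Base rate for 6644.53 is 14%.
Origin Pelica qualifies under the Astica–Pelica agreement and 6644.53 is covered: preferential rate Free applies instead.
Duty = ¥21,772.32 × 0% = ¥0.00.
Line 3 (1119.86, Merania, 1,123 units, ¥102,541.13):
Code 1119.86 is under a tariff-rate quota (threshold 1,217 units). Quantity 1,123 units is within the quota, so the in-quota rate 8% applies to the full value.
Duty = ¥102,541.13 × 8% = ¥8,203.29.
Total = ¥79,674.31 + ¥0.00 + ¥8,203.29 = ¥87,877.60.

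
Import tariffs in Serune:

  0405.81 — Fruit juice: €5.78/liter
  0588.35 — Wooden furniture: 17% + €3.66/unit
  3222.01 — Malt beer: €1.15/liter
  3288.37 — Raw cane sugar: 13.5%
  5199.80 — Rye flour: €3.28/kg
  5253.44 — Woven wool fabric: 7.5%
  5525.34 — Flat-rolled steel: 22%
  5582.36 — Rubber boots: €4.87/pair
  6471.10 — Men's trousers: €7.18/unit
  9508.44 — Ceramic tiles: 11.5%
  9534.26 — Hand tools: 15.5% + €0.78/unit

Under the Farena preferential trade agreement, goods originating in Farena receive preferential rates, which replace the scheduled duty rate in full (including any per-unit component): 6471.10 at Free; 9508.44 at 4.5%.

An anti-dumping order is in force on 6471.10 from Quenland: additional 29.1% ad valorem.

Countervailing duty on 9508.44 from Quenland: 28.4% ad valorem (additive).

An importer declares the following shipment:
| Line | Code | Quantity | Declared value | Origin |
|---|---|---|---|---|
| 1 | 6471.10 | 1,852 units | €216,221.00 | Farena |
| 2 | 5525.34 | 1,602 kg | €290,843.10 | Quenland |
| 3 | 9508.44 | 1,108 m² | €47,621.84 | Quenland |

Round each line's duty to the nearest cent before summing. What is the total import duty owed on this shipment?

Line 1 (6471.10, Farena, 1,852 units, €216,221.00):
Base rate for 6471.10 is €7.18/unit.
Origin Farena qualifies under the Serune–Farena agreement and 6471.10 is covered: preferential rate Free applies instead.
The additional-duty order on 6471.10 targets Quenland, not Farena; it does not apply.
Duty = €216,221.00 × 0% = €0.00.
Line 2 (5525.34, Quenland, 1,602 kg, €290,843.10):
Base rate for 5525.34 is 22%.
Duty = €290,843.10 × 22% = €63,985.48.
Line 3 (9508.44, Quenland, 1,108 m², €47,621.84):
Base rate for 9508.44 is 11.5%.
9508.44 has an FTA preferential rate, but origin Quenland is not Farena; base rate stands.
Additional duty on 9508.44 from Quenland: +28.4%. Applied ad valorem rate: 11.5% + 28.4% = 39.9%.
Duty = €47,621.84 × 39.9% = €19,001.11.
Total = €0.00 + €63,985.48 + €19,001.11 = €82,986.59.

€82,986.59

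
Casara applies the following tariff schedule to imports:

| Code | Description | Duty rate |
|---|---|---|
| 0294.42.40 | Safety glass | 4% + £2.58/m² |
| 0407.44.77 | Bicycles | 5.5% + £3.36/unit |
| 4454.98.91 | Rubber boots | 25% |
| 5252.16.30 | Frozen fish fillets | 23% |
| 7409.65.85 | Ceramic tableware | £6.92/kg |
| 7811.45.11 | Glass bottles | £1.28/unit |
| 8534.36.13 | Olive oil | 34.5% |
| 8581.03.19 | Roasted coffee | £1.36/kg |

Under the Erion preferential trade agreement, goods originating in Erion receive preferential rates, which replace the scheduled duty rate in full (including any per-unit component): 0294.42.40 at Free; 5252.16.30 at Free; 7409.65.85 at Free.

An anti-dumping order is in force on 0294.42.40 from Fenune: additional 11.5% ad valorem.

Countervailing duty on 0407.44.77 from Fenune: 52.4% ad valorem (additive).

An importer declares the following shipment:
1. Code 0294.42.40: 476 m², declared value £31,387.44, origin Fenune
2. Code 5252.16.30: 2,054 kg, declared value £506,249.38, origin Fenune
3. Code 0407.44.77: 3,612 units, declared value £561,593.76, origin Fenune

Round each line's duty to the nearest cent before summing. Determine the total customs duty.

Line 1 (0294.42.40, Fenune, 476 m², £31,387.44):
Base rate for 0294.42.40 is 4% + £2.58/m².
0294.42.40 has an FTA preferential rate, but origin Fenune is not Erion; base rate stands.
Additional duty on 0294.42.40 from Fenune: +11.5%. Applied ad valorem rate: 4% + 11.5% = 15.5%.
Duty = £31,387.44 × 15.5% + 476 × £2.58 = £6,093.13.
Line 2 (5252.16.30, Fenune, 2,054 kg, £506,249.38):
Base rate for 5252.16.30 is 23%.
5252.16.30 has an FTA preferential rate, but origin Fenune is not Erion; base rate stands.
Duty = £506,249.38 × 23% = £116,437.36.
Line 3 (0407.44.77, Fenune, 3,612 units, £561,593.76):
Base rate for 0407.44.77 is 5.5% + £3.36/unit.
Additional duty on 0407.44.77 from Fenune: +52.4%. Applied ad valorem rate: 5.5% + 52.4% = 57.9%.
Duty = £561,593.76 × 57.9% + 3,612 × £3.36 = £337,299.11.
Total = £6,093.13 + £116,437.36 + £337,299.11 = £459,829.60.

£459,829.60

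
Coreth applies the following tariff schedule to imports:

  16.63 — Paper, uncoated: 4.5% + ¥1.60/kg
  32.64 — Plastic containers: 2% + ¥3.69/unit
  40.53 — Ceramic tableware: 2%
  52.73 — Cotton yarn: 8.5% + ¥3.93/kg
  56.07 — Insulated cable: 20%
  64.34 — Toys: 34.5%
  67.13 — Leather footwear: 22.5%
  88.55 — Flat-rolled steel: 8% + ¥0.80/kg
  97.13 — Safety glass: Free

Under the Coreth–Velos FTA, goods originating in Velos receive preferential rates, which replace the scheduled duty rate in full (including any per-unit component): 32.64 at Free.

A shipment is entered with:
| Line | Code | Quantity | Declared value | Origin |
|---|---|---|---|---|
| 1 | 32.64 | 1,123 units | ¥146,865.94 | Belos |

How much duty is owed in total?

Line 1 (32.64, Belos, 1,123 units, ¥146,865.94):
Base rate for 32.64 is 2% + ¥3.69/unit.
32.64 has an FTA preferential rate, but origin Belos is not Velos; base rate stands.
Duty = ¥146,865.94 × 2% + 1,123 × ¥3.69 = ¥7,081.19.

¥7,081.19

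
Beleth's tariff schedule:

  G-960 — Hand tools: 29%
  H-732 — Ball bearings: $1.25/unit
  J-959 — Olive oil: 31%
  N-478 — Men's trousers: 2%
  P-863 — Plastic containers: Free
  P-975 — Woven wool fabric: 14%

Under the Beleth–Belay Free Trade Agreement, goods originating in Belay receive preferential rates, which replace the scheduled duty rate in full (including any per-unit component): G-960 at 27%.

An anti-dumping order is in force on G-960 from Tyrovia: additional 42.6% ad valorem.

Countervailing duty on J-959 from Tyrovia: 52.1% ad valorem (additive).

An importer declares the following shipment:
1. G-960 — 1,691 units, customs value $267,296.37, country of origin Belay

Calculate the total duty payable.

$72,170.02

Line 1 (G-960, Belay, 1,691 units, $267,296.37):
Base rate for G-960 is 29%.
Origin Belay qualifies under the Beleth–Belay agreement and G-960 is covered: preferential rate 27% applies instead.
The additional-duty order on G-960 targets Tyrovia, not Belay; it does not apply.
Duty = $267,296.37 × 27% = $72,170.02.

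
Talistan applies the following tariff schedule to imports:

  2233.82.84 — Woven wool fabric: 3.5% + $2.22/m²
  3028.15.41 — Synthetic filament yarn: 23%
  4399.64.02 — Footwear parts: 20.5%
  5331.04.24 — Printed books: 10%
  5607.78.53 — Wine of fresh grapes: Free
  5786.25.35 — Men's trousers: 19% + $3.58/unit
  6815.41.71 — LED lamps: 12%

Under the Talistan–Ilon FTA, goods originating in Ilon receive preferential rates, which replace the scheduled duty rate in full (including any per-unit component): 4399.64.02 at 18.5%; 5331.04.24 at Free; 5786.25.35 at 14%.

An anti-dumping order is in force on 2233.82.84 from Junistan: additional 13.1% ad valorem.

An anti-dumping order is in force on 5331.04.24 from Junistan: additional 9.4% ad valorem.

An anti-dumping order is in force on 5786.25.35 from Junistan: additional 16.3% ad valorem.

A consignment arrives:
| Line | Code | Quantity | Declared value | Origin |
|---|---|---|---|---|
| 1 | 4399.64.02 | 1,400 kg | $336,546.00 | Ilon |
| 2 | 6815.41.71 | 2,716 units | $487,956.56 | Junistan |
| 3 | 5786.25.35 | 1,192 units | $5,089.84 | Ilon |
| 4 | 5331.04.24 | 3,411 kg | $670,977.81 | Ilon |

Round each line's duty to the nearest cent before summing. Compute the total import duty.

$121,528.38

Line 1 (4399.64.02, Ilon, 1,400 kg, $336,546.00):
Base rate for 4399.64.02 is 20.5%.
Origin Ilon qualifies under the Talistan–Ilon agreement and 4399.64.02 is covered: preferential rate 18.5% applies instead.
Duty = $336,546.00 × 18.5% = $62,261.01.
Line 2 (6815.41.71, Junistan, 2,716 units, $487,956.56):
Base rate for 6815.41.71 is 12%.
Duty = $487,956.56 × 12% = $58,554.79.
Line 3 (5786.25.35, Ilon, 1,192 units, $5,089.84):
Base rate for 5786.25.35 is 19% + $3.58/unit.
Origin Ilon qualifies under the Talistan–Ilon agreement and 5786.25.35 is covered: preferential rate 14% applies instead.
The additional-duty order on 5786.25.35 targets Junistan, not Ilon; it does not apply.
Duty = $5,089.84 × 14% = $712.58.
Line 4 (5331.04.24, Ilon, 3,411 kg, $670,977.81):
Base rate for 5331.04.24 is 10%.
Origin Ilon qualifies under the Talistan–Ilon agreement and 5331.04.24 is covered: preferential rate Free applies instead.
The additional-duty order on 5331.04.24 targets Junistan, not Ilon; it does not apply.
Duty = $670,977.81 × 0% = $0.00.
Total = $62,261.01 + $58,554.79 + $712.58 + $0.00 = $121,528.38.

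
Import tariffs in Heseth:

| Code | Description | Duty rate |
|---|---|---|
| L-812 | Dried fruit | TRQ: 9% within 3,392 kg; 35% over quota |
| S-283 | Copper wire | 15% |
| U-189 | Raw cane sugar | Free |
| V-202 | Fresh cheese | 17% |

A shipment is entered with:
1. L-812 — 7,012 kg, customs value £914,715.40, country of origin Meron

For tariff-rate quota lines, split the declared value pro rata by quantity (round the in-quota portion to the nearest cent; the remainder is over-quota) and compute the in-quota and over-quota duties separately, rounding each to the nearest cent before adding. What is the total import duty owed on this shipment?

£205,103.93

Line 1 (L-812, Meron, 7,012 kg, £914,715.40):
Code L-812 is under a tariff-rate quota (threshold 3,392 kg). In-quota: 3,392 kg at 9%; over-quota: 3,620 kg at 35%.
Pro-rata value split: in-quota = £914,715.40 × 3,392/7,012 = £442,486.40; over-quota = £914,715.40 − £442,486.40 = £472,229.00.
In-quota duty = £442,486.40 × 9% = £39,823.78. Over-quota duty = £472,229.00 × 35% = £165,280.15.
Line duty = £39,823.78 + £165,280.15 = £205,103.93.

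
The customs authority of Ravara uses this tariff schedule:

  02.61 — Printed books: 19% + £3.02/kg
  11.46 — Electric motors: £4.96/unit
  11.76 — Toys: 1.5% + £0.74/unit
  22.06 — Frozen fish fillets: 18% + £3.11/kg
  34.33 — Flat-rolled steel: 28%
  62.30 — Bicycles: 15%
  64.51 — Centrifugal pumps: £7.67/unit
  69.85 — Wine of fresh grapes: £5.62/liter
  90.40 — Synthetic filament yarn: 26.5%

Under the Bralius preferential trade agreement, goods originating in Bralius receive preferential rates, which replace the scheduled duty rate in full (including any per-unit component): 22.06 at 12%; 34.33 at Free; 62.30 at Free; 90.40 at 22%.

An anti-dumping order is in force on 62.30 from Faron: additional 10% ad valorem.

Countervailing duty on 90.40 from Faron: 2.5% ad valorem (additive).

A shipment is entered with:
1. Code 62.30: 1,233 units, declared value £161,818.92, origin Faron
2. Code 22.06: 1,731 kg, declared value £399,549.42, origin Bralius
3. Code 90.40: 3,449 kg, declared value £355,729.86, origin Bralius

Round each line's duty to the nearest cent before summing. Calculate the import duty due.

£166,661.23

Line 1 (62.30, Faron, 1,233 units, £161,818.92):
Base rate for 62.30 is 15%.
62.30 has an FTA preferential rate, but origin Faron is not Bralius; base rate stands.
Additional duty on 62.30 from Faron: +10%. Applied ad valorem rate: 15% + 10% = 25%.
Duty = £161,818.92 × 25% = £40,454.73.
Line 2 (22.06, Bralius, 1,731 kg, £399,549.42):
Base rate for 22.06 is 18% + £3.11/kg.
Origin Bralius qualifies under the Ravara–Bralius agreement and 22.06 is covered: preferential rate 12% applies instead.
Duty = £399,549.42 × 12% = £47,945.93.
Line 3 (90.40, Bralius, 3,449 kg, £355,729.86):
Base rate for 90.40 is 26.5%.
Origin Bralius qualifies under the Ravara–Bralius agreement and 90.40 is covered: preferential rate 22% applies instead.
The additional-duty order on 90.40 targets Faron, not Bralius; it does not apply.
Duty = £355,729.86 × 22% = £78,260.57.
Total = £40,454.73 + £47,945.93 + £78,260.57 = £166,661.23.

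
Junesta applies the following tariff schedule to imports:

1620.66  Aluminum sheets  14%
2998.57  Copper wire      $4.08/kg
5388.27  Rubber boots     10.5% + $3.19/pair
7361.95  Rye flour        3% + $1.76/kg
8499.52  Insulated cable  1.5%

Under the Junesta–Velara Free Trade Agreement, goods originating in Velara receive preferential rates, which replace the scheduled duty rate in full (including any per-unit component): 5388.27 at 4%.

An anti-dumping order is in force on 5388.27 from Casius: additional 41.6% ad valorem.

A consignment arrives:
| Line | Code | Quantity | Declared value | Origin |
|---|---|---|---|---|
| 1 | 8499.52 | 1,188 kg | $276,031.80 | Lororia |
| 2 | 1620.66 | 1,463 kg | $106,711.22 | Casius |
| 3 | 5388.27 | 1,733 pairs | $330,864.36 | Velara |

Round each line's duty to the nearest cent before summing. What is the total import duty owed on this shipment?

$32,314.62

Line 1 (8499.52, Lororia, 1,188 kg, $276,031.80):
Base rate for 8499.52 is 1.5%.
Duty = $276,031.80 × 1.5% = $4,140.48.
Line 2 (1620.66, Casius, 1,463 kg, $106,711.22):
Base rate for 1620.66 is 14%.
Duty = $106,711.22 × 14% = $14,939.57.
Line 3 (5388.27, Velara, 1,733 pairs, $330,864.36):
Base rate for 5388.27 is 10.5% + $3.19/pair.
Origin Velara qualifies under the Junesta–Velara agreement and 5388.27 is covered: preferential rate 4% applies instead.
The additional-duty order on 5388.27 targets Casius, not Velara; it does not apply.
Duty = $330,864.36 × 4% = $13,234.57.
Total = $4,140.48 + $14,939.57 + $13,234.57 = $32,314.62.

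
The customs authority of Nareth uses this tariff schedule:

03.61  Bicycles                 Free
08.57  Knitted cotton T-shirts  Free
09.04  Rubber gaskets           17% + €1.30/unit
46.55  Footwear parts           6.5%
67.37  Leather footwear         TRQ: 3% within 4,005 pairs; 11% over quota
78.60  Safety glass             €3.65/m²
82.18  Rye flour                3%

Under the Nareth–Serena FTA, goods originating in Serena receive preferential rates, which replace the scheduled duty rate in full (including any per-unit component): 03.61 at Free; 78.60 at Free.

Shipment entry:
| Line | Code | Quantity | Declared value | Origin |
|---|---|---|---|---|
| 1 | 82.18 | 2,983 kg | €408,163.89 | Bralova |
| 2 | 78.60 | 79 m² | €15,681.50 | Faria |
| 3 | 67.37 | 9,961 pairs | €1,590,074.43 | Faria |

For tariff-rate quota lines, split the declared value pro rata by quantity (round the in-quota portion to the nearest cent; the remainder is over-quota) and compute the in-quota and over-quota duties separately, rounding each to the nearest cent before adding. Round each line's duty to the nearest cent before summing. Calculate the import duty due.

Line 1 (82.18, Bralova, 2,983 kg, €408,163.89):
Base rate for 82.18 is 3%.
Duty = €408,163.89 × 3% = €12,244.92.
Line 2 (78.60, Faria, 79 m², €15,681.50):
Base rate for 78.60 is €3.65/m².
78.60 has an FTA preferential rate, but origin Faria is not Serena; base rate stands.
Duty = 79 × €3.65 = €288.35.
Line 3 (67.37, Faria, 9,961 pairs, €1,590,074.43):
Code 67.37 is under a tariff-rate quota (threshold 4,005 pairs). In-quota: 4,005 pairs at 3%; over-quota: 5,956 pairs at 11%.
Pro-rata value split: in-quota = €1,590,074.43 × 4,005/9,961 = €639,318.15; over-quota = €1,590,074.43 − €639,318.15 = €950,756.28.
In-quota duty = €639,318.15 × 3% = €19,179.54. Over-quota duty = €950,756.28 × 11% = €104,583.19.
Line duty = €19,179.54 + €104,583.19 = €123,762.73.
Total = €12,244.92 + €288.35 + €123,762.73 = €136,296.00.

€136,296.00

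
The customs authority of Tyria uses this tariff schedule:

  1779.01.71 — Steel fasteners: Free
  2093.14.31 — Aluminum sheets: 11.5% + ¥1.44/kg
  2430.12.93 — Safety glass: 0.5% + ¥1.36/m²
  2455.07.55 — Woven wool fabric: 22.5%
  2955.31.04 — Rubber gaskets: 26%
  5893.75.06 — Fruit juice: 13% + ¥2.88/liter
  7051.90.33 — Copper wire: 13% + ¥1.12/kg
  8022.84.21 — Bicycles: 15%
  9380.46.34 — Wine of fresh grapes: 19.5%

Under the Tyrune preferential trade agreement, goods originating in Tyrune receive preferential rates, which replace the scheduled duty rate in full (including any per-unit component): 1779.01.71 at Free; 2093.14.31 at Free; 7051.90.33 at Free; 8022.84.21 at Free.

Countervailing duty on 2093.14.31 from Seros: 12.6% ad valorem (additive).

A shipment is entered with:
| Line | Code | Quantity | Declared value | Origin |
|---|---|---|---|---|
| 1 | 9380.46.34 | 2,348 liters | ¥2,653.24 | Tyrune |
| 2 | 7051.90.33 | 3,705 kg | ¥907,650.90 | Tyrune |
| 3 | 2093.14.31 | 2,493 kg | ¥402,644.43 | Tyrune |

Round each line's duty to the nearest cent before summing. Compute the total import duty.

Line 1 (9380.46.34, Tyrune, 2,348 liters, ¥2,653.24):
Base rate for 9380.46.34 is 19.5%.
Origin Tyrune is the FTA partner but 9380.46.34 is not on the preference list; base rate stands.
Duty = ¥2,653.24 × 19.5% = ¥517.38.
Line 2 (7051.90.33, Tyrune, 3,705 kg, ¥907,650.90):
Base rate for 7051.90.33 is 13% + ¥1.12/kg.
Origin Tyrune qualifies under the Tyria–Tyrune agreement and 7051.90.33 is covered: preferential rate Free applies instead.
Duty = ¥907,650.90 × 0% = ¥0.00.
Line 3 (2093.14.31, Tyrune, 2,493 kg, ¥402,644.43):
Base rate for 2093.14.31 is 11.5% + ¥1.44/kg.
Origin Tyrune qualifies under the Tyria–Tyrune agreement and 2093.14.31 is covered: preferential rate Free applies instead.
The additional-duty order on 2093.14.31 targets Seros, not Tyrune; it does not apply.
Duty = ¥402,644.43 × 0% = ¥0.00.
Total = ¥517.38 + ¥0.00 + ¥0.00 = ¥517.38.

¥517.38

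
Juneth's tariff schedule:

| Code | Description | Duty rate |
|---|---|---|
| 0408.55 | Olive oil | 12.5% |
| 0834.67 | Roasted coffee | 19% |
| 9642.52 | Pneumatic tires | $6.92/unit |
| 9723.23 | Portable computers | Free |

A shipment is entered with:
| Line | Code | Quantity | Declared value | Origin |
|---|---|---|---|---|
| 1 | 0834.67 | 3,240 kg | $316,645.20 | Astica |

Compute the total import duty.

Line 1 (0834.67, Astica, 3,240 kg, $316,645.20):
Base rate for 0834.67 is 19%.
Duty = $316,645.20 × 19% = $60,162.59.

$60,162.59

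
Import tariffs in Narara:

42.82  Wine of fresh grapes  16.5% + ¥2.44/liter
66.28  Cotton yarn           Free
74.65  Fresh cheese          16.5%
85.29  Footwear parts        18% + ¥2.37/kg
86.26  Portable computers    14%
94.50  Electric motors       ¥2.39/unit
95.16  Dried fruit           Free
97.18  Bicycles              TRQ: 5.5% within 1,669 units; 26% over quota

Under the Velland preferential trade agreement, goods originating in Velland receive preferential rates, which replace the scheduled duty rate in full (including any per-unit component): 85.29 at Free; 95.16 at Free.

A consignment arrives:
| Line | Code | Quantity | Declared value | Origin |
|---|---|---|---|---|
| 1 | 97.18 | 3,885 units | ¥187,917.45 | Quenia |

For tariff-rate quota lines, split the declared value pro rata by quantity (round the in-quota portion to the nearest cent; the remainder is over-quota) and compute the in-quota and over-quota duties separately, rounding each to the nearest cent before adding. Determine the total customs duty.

¥32,308.98

Line 1 (97.18, Quenia, 3,885 units, ¥187,917.45):
Code 97.18 is under a tariff-rate quota (threshold 1,669 units). In-quota: 1,669 units at 5.5%; over-quota: 2,216 units at 26%.
Pro-rata value split: in-quota = ¥187,917.45 × 1,669/3,885 = ¥80,729.53; over-quota = ¥187,917.45 − ¥80,729.53 = ¥107,187.92.
In-quota duty = ¥80,729.53 × 5.5% = ¥4,440.12. Over-quota duty = ¥107,187.92 × 26% = ¥27,868.86.
Line duty = ¥4,440.12 + ¥27,868.86 = ¥32,308.98.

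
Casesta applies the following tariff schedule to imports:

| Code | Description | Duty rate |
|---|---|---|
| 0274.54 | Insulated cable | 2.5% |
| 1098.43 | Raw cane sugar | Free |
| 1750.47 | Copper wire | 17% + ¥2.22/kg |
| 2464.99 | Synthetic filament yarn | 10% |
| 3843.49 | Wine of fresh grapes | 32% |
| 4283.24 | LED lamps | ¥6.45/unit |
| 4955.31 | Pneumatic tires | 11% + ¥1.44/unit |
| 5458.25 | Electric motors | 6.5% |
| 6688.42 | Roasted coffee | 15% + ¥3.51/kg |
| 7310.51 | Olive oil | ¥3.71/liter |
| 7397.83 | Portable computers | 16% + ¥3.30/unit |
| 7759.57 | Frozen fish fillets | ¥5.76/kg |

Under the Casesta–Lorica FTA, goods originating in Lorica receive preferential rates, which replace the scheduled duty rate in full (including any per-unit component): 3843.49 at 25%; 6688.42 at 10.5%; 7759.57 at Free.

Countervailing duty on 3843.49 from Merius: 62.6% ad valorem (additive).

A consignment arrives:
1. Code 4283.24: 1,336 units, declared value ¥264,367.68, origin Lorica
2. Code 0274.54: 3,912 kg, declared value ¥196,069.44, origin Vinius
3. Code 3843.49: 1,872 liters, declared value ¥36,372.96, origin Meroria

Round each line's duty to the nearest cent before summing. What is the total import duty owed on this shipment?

¥25,158.29

Line 1 (4283.24, Lorica, 1,336 units, ¥264,367.68):
Base rate for 4283.24 is ¥6.45/unit.
Origin Lorica is the FTA partner but 4283.24 is not on the preference list; base rate stands.
Duty = 1,336 × ¥6.45 = ¥8,617.20.
Line 2 (0274.54, Vinius, 3,912 kg, ¥196,069.44):
Base rate for 0274.54 is 2.5%.
Duty = ¥196,069.44 × 2.5% = ¥4,901.74.
Line 3 (3843.49, Meroria, 1,872 liters, ¥36,372.96):
Base rate for 3843.49 is 32%.
3843.49 has an FTA preferential rate, but origin Meroria is not Lorica; base rate stands.
The additional-duty order on 3843.49 targets Merius, not Meroria; it does not apply.
Duty = ¥36,372.96 × 32% = ¥11,639.35.
Total = ¥8,617.20 + ¥4,901.74 + ¥11,639.35 = ¥25,158.29.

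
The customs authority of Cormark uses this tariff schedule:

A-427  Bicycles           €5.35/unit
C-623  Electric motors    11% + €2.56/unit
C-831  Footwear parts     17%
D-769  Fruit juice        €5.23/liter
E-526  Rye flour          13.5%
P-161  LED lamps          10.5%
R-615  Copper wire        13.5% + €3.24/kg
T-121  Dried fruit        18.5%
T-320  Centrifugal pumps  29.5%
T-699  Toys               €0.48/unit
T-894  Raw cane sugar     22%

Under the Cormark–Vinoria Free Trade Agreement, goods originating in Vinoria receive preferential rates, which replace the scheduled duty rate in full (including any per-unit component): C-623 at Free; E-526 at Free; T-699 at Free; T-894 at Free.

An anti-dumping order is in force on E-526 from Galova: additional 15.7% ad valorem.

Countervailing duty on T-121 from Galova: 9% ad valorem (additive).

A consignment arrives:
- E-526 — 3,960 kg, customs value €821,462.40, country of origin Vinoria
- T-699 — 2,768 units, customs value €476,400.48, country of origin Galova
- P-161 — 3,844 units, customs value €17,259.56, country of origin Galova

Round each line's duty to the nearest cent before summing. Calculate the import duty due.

Line 1 (E-526, Vinoria, 3,960 kg, €821,462.40):
Base rate for E-526 is 13.5%.
Origin Vinoria qualifies under the Cormark–Vinoria agreement and E-526 is covered: preferential rate Free applies instead.
The additional-duty order on E-526 targets Galova, not Vinoria; it does not apply.
Duty = €821,462.40 × 0% = €0.00.
Line 2 (T-699, Galova, 2,768 units, €476,400.48):
Base rate for T-699 is €0.48/unit.
T-699 has an FTA preferential rate, but origin Galova is not Vinoria; base rate stands.
Duty = 2,768 × €0.48 = €1,328.64.
Line 3 (P-161, Galova, 3,844 units, €17,259.56):
Base rate for P-161 is 10.5%.
Duty = €17,259.56 × 10.5% = €1,812.25.
Total = €0.00 + €1,328.64 + €1,812.25 = €3,140.89.

€3,140.89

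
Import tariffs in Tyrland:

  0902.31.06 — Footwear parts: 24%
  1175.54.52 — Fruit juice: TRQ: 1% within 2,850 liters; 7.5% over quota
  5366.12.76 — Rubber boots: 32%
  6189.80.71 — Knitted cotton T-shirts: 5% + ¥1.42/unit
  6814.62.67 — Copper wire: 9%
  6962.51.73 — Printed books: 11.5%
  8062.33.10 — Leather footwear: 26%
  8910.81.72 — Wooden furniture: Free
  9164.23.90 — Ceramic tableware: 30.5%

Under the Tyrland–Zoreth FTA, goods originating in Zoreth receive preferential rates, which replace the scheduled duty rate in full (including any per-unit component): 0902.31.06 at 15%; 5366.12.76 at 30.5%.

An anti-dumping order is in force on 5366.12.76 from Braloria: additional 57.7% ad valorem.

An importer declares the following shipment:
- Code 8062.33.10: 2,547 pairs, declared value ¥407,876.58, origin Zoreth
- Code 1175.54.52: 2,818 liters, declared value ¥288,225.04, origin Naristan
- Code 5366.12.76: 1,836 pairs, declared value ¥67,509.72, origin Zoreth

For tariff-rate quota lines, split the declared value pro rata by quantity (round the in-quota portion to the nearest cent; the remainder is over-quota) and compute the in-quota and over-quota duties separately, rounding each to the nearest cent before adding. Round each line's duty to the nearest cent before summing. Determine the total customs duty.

Line 1 (8062.33.10, Zoreth, 2,547 pairs, ¥407,876.58):
Base rate for 8062.33.10 is 26%.
Origin Zoreth is the FTA partner but 8062.33.10 is not on the preference list; base rate stands.
Duty = ¥407,876.58 × 26% = ¥106,047.91.
Line 2 (1175.54.52, Naristan, 2,818 liters, ¥288,225.04):
Code 1175.54.52 is under a tariff-rate quota (threshold 2,850 liters). Quantity 2,818 liters is within the quota, so the in-quota rate 1% applies to the full value.
Duty = ¥288,225.04 × 1% = ¥2,882.25.
Line 3 (5366.12.76, Zoreth, 1,836 pairs, ¥67,509.72):
Base rate for 5366.12.76 is 32%.
Origin Zoreth qualifies under the Tyrland–Zoreth agreement and 5366.12.76 is covered: preferential rate 30.5% applies instead.
The additional-duty order on 5366.12.76 targets Braloria, not Zoreth; it does not apply.
Duty = ¥67,509.72 × 30.5% = ¥20,590.46.
Total = ¥106,047.91 + ¥2,882.25 + ¥20,590.46 = ¥129,520.62.

¥129,520.62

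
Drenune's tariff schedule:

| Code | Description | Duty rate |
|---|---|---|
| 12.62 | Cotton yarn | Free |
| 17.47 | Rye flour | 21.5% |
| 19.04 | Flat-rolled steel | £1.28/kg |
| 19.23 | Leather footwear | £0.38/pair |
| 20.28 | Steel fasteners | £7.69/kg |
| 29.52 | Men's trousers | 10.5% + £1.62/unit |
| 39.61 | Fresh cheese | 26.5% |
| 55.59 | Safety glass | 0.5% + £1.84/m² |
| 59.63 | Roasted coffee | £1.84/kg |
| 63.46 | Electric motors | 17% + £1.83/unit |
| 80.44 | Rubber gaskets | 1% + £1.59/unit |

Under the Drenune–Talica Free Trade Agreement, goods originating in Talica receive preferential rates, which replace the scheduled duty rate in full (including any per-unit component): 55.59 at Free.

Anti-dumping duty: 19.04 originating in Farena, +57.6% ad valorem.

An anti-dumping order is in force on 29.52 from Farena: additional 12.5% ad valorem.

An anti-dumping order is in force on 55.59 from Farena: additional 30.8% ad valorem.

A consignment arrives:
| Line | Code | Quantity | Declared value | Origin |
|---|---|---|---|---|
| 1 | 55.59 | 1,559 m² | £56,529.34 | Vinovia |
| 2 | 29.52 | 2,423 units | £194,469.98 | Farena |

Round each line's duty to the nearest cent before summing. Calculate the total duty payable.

£51,804.57

Line 1 (55.59, Vinovia, 1,559 m², £56,529.34):
Base rate for 55.59 is 0.5% + £1.84/m².
55.59 has an FTA preferential rate, but origin Vinovia is not Talica; base rate stands.
The additional-duty order on 55.59 targets Farena, not Vinovia; it does not apply.
Duty = £56,529.34 × 0.5% + 1,559 × £1.84 = £3,151.21.
Line 2 (29.52, Farena, 2,423 units, £194,469.98):
Base rate for 29.52 is 10.5% + £1.62/unit.
Additional duty on 29.52 from Farena: +12.5%. Applied ad valorem rate: 10.5% + 12.5% = 23%.
Duty = £194,469.98 × 23% + 2,423 × £1.62 = £48,653.36.
Total = £3,151.21 + £48,653.36 = £51,804.57.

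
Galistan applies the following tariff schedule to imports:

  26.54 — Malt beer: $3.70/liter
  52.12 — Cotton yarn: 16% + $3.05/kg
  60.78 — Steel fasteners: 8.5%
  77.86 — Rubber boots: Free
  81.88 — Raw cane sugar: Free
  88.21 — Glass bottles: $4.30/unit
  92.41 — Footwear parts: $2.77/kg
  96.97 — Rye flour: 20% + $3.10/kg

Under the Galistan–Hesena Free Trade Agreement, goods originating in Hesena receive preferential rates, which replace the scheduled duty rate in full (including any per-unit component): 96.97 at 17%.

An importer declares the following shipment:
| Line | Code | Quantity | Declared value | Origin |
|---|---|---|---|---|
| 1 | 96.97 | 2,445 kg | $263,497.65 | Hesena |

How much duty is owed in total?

Line 1 (96.97, Hesena, 2,445 kg, $263,497.65):
Base rate for 96.97 is 20% + $3.10/kg.
Origin Hesena qualifies under the Galistan–Hesena agreement and 96.97 is covered: preferential rate 17% applies instead.
Duty = $263,497.65 × 17% = $44,794.60.

$44,794.60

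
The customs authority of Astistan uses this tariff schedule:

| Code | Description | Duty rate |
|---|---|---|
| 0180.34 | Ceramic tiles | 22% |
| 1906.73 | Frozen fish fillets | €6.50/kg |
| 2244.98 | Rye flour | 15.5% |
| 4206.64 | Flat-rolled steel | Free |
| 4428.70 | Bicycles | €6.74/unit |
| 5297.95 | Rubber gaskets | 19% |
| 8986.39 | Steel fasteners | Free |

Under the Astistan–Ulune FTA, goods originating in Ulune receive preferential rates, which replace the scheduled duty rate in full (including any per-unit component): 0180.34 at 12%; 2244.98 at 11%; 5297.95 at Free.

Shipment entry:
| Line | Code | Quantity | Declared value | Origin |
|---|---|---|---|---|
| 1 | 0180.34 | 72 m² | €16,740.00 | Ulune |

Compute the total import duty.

€2,008.80

Line 1 (0180.34, Ulune, 72 m², €16,740.00):
Base rate for 0180.34 is 22%.
Origin Ulune qualifies under the Astistan–Ulune agreement and 0180.34 is covered: preferential rate 12% applies instead.
Duty = €16,740.00 × 12% = €2,008.80.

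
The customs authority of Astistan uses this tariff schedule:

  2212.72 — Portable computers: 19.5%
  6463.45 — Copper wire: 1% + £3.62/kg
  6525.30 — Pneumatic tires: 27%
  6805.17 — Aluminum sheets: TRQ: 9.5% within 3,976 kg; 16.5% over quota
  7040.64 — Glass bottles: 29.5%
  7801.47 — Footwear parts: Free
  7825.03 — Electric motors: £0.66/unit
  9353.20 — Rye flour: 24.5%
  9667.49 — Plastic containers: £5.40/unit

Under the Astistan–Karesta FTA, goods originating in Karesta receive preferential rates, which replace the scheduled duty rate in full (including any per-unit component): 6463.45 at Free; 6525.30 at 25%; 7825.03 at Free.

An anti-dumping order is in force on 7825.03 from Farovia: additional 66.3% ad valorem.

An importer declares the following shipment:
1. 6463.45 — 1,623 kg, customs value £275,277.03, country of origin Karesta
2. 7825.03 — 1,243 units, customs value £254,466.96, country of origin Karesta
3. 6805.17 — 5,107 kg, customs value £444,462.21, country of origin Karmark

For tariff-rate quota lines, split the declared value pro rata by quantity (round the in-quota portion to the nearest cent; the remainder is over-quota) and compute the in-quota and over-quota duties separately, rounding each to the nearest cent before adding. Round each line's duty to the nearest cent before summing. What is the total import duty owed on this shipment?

Line 1 (6463.45, Karesta, 1,623 kg, £275,277.03):
Base rate for 6463.45 is 1% + £3.62/kg.
Origin Karesta qualifies under the Astistan–Karesta agreement and 6463.45 is covered: preferential rate Free applies instead.
Duty = £275,277.03 × 0% = £0.00.
Line 2 (7825.03, Karesta, 1,243 units, £254,466.96):
Base rate for 7825.03 is £0.66/unit.
Origin Karesta qualifies under the Astistan–Karesta agreement and 7825.03 is covered: preferential rate Free applies instead.
The additional-duty order on 7825.03 targets Farovia, not Karesta; it does not apply.
Duty = £254,466.96 × 0% = £0.00.
Line 3 (6805.17, Karmark, 5,107 kg, £444,462.21):
Code 6805.17 is under a tariff-rate quota (threshold 3,976 kg). In-quota: 3,976 kg at 9.5%; over-quota: 1,131 kg at 16.5%.
Pro-rata value split: in-quota = £444,462.21 × 3,976/5,107 = £346,031.28; over-quota = £444,462.21 − £346,031.28 = £98,430.93.
In-quota duty = £346,031.28 × 9.5% = £32,872.97. Over-quota duty = £98,430.93 × 16.5% = £16,241.10.
Line duty = £32,872.97 + £16,241.10 = £49,114.07.
Total = £0.00 + £0.00 + £49,114.07 = £49,114.07.

£49,114.07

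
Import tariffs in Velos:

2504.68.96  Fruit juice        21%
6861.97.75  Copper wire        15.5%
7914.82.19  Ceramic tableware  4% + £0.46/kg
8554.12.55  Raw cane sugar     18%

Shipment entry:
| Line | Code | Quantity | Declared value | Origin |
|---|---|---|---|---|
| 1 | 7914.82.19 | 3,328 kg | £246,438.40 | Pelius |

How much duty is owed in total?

£11,388.42

Line 1 (7914.82.19, Pelius, 3,328 kg, £246,438.40):
Base rate for 7914.82.19 is 4% + £0.46/kg.
Duty = £246,438.40 × 4% + 3,328 × £0.46 = £11,388.42.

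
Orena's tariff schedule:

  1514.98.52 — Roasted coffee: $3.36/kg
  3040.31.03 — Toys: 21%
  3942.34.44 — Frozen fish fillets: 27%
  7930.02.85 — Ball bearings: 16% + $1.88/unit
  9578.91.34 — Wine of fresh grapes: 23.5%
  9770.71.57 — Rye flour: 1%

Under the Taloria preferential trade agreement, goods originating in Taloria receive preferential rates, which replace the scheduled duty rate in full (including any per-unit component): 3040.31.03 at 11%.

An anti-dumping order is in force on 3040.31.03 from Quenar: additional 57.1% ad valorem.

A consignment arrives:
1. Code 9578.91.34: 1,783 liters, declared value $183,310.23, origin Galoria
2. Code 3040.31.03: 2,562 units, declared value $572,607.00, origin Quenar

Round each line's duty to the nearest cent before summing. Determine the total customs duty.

Line 1 (9578.91.34, Galoria, 1,783 liters, $183,310.23):
Base rate for 9578.91.34 is 23.5%.
Duty = $183,310.23 × 23.5% = $43,077.90.
Line 2 (3040.31.03, Quenar, 2,562 units, $572,607.00):
Base rate for 3040.31.03 is 21%.
3040.31.03 has an FTA preferential rate, but origin Quenar is not Taloria; base rate stands.
Additional duty on 3040.31.03 from Quenar: +57.1%. Applied ad valorem rate: 21% + 57.1% = 78.1%.
Duty = $572,607.00 × 78.1% = $447,206.07.
Total = $43,077.90 + $447,206.07 = $490,283.97.

$490,283.97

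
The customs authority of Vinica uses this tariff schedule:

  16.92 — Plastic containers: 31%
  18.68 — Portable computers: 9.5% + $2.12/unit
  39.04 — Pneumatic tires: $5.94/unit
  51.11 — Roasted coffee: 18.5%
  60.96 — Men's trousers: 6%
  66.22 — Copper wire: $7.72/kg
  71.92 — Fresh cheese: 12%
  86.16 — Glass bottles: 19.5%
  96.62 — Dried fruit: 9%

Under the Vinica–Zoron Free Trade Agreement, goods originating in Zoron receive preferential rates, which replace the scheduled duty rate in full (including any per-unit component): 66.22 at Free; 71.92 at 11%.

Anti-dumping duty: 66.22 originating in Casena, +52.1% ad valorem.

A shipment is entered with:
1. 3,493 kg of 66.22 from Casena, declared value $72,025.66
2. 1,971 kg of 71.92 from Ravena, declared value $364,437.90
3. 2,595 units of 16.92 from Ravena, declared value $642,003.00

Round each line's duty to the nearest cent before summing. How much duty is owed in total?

Line 1 (66.22, Casena, 3,493 kg, $72,025.66):
Base rate for 66.22 is $7.72/kg.
66.22 has an FTA preferential rate, but origin Casena is not Zoron; base rate stands.
Additional duty on 66.22 from Casena: +52.1% ad valorem. Applied ad valorem rate = 52.1%.
Duty = $72,025.66 × 52.1% + 3,493 × $7.72 = $64,491.33.
Line 2 (71.92, Ravena, 1,971 kg, $364,437.90):
Base rate for 71.92 is 12%.
71.92 has an FTA preferential rate, but origin Ravena is not Zoron; base rate stands.
Duty = $364,437.90 × 12% = $43,732.55.
Line 3 (16.92, Ravena, 2,595 units, $642,003.00):
Base rate for 16.92 is 31%.
Duty = $642,003.00 × 31% = $199,020.93.
Total = $64,491.33 + $43,732.55 + $199,020.93 = $307,244.81.

$307,244.81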